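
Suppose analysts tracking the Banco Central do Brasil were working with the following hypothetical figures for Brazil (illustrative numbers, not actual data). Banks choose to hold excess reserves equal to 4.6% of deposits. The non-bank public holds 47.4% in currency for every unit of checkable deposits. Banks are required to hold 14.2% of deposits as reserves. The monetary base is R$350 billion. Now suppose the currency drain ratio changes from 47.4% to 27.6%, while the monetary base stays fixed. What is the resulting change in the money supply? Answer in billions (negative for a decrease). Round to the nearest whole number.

R$183 billion

Initially m₁ = (1 + 0.474) / (0.142 + 0.046 + 0.474) ≈ 2.2266, so M₁ = 2.2266 × 350 = 779.31 billion.
After the change m₂ = (1 + 0.276) / (0.142 + 0.046 + 0.276) = 2.75, so M₂ = 2.75 × 350 = 962.5 billion.
ΔM = M₂ − M₁ = 962.5 − 779.31 = 183.19 billion.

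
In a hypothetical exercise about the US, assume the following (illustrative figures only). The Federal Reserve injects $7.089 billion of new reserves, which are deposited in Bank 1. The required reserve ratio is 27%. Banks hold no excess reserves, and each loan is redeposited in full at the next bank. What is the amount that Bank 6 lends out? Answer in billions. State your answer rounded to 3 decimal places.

$1.073 billion

Each bank lends a fraction (1 − rr) = 0.7300 of the deposit it receives, so Bank 6 receives 7.089·0.7300^5 and lends 7.089·0.7300^6 ≈ 1.0728 billion.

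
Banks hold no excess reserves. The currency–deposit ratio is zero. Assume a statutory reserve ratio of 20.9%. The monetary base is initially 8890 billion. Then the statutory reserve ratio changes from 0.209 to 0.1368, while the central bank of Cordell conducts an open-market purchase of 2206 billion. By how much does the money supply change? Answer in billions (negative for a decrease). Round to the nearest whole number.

38575 billion

Before: m₁ = 1 / (0.209) ≈ 4.784689, MB₁ = 8890, so M₁ = 4.784689 × 8890 ≈ 42535.8852 billion.
After: m₂ = 1 / (0.1368) ≈ 7.309942, MB₂ = 8890 + 2206 = 11096, so M₂ = 7.309942 × 11096 ≈ 81111.1164 billion.
ΔM = M₂ − M₁ = 81111.1164 − 42535.8852 = 38575.2312 billion.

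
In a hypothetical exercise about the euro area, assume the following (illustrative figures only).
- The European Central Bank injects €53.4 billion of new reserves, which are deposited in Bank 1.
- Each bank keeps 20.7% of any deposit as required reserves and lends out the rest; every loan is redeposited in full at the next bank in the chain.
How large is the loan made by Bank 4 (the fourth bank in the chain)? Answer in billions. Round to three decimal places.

Each bank lends a fraction (1 − rr) = 0.7930 of the deposit it receives, so Bank 4 receives 53.4·0.7930^3 and lends 53.4·0.7930^4 ≈ 21.1171 billion.

€21.117 billion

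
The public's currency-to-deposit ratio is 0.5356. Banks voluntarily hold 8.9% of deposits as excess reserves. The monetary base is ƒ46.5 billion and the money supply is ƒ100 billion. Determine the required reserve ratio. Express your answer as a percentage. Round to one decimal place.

Using m = M/MB = 100/46.5 ≈ 2.150538. Since m = (1 + c)/(c + rr + e), the denominator satisfies c + rr + e = (1 + c)/m = (1 + 0.5356) / 2.150538 ≈ 0.714054.
With c = 0.5356 and e = 0.089, the required reserve ratio is 0.714054 − 0.5356 − 0.089 = 0.089454.

8.9%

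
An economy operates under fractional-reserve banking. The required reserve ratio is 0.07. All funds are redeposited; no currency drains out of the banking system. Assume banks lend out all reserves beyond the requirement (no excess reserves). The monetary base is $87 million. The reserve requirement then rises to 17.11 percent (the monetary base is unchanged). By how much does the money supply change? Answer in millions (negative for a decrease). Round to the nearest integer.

-734 million

Initially m₁ = 1 / (0.07) ≈ 14.2857, so M₁ = 14.2857 × 87 = 1242.8559 million.
After the change m₂ = 1 / (0.1711) ≈ 5.8445, so M₂ = 5.8445 × 87 = 508.4715 million.
ΔM = M₂ − M₁ = 508.4715 − 1242.8559 = -734.3844 million.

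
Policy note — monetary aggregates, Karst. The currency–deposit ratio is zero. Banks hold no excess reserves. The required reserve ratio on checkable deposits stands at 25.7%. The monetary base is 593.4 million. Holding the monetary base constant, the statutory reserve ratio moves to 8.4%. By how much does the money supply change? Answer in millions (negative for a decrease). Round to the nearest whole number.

4755 million

Initially m₁ = 1 / (0.257) ≈ 3.8911, so M₁ = 3.8911 × 593.4 ≈ 2308.9787 million.
After the change m₂ = 1 / (0.084) ≈ 11.9048, so M₂ = 11.9048 × 593.4 ≈ 7064.3083 million.
ΔM = M₂ − M₁ = 7064.3083 − 2308.9787 = 4755.3296 million.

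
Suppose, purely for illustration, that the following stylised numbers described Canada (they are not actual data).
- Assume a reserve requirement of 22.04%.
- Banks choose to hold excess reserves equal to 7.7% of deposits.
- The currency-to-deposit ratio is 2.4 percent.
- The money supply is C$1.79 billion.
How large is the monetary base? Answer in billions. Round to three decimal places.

C$0.562 billion

The money multiplier is m = (1 + c) / (rr + e + c) = (1 + 0.024) / (0.2204 + 0.077 + 0.024) ≈ 3.18606.
MB = M / m = 1.79 / 3.18606 ≈ 0.5618 billion.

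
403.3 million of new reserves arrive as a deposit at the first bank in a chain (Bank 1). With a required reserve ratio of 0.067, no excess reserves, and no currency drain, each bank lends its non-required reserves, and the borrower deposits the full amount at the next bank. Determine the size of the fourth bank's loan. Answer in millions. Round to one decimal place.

Each bank lends a fraction (1 − rr) = 0.9330 of the deposit it receives, so Bank 4 receives 403.3·0.9330^3 and lends 403.3·0.9330^4 ≈ 305.6010 million.

305.6 million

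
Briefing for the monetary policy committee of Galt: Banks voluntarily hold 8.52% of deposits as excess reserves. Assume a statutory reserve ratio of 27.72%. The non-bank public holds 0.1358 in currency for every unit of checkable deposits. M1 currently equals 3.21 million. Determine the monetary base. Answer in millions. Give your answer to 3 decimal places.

The money multiplier is m = (1 + c) / (rr + e + c) = (1 + 0.1358) / (0.2772 + 0.0852 + 0.1358) ≈ 2.27981.
MB = M / m = 3.21 / 2.27981 ≈ 1.408 million.

1.408 million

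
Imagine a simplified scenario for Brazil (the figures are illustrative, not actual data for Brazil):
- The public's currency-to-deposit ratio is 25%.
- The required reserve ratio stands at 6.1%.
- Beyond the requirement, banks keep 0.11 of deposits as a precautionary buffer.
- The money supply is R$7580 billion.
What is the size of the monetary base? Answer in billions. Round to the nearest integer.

R$2553 billion

The money multiplier is m = (1 + c) / (rr + e + c) = (1 + 0.25) / (0.061 + 0.11 + 0.25) ≈ 2.96912.
MB = M / m = 7580 / 2.96912 ≈ 2552.945 billion.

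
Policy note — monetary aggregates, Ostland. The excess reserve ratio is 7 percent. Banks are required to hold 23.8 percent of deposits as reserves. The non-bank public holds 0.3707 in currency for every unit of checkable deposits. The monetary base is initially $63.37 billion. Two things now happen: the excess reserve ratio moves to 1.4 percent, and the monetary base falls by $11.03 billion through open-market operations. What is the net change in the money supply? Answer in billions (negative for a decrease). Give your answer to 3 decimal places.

Before: m₁ = (1 + 0.3707) / (0.238 + 0.07 + 0.3707) ≈ 2.019596, MB₁ = 63.37, so M₁ = 2.019596 × 63.37 ≈ 127.9818 billion.
After: m₂ = (1 + 0.3707) / (0.238 + 0.014 + 0.3707) ≈ 2.201220, MB₂ = 63.37 − 11.03 = 52.34, so M₂ = 2.201220 × 52.34 ≈ 115.2119 billion.
ΔM = M₂ − M₁ = 115.2119 − 127.9818 = -12.7699 billion.

-12.770 billion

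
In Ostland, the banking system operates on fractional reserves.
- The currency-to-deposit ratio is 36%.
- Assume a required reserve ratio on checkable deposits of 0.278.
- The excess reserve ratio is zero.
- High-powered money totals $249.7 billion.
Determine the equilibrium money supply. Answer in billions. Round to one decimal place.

$532.3 billion

The money multiplier is m = (1 + c) / (rr + c) = (1 + 0.36) / (0.278 + 0.36) ≈ 2.13166.
So M = m × MB = 2.13166 × 249.7 ≈ 532.2755 billion.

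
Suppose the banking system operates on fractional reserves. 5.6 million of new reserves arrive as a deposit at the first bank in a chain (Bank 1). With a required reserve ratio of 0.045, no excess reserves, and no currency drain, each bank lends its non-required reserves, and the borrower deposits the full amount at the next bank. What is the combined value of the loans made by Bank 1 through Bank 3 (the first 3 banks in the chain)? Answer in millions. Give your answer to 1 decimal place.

Bank i lends (1 − rr)^i of the original deposit: Bank 1 lends 5.6·0.9550 = 5.3480, Bank 2 lends 5.6·0.9550² ≈ 5.1073, and so on.
Summing a geometric series: total = 5.6·[0.9550·(1 − 0.9550^3) / (1 − 0.9550)] ≈ 15.3328 million.

15.3 million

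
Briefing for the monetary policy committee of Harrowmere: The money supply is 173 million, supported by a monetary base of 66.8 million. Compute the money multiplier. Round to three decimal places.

The money multiplier is m = M / MB = 173 / 66.8 ≈ 2.58982.

2.590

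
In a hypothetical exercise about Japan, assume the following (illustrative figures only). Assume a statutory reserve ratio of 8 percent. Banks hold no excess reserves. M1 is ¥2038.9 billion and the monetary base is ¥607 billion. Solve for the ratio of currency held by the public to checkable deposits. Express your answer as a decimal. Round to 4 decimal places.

Using m = M/MB = 2038.9/607 ≈ 3.358979. From m = (1 + c)/(c + rr + e), rearranging gives 1 + c = m·(c + rr + e), so c·(1 − m) = m·(rr + e) − 1.
Hence c = [m·(rr + e) − 1]/(1 − m) = [3.358979 × (0.08 + 0) − 1] / (1 − 3.358979) ≈ 0.309999.

0.3100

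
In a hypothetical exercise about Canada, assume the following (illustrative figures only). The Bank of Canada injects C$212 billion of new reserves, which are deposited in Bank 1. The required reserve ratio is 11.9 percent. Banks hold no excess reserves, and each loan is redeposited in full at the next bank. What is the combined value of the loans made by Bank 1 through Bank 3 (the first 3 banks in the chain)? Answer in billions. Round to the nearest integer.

C$496 billion

Bank i lends (1 − rr)^i of the original deposit: Bank 1 lends 212·0.8810 = 186.7720, Bank 2 lends 212·0.8810² ≈ 164.5461, and so on.
Summing a geometric series: total = 212·[0.8810·(1 − 0.8810^3) / (1 − 0.8810)] ≈ 496.2833 billion.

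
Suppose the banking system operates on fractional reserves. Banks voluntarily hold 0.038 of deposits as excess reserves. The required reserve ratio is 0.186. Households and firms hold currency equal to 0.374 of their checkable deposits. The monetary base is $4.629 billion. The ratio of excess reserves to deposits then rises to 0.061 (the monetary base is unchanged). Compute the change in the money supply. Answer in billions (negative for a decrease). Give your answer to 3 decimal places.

-0.394 billion

Initially m₁ = (1 + 0.374) / (0.186 + 0.038 + 0.374) ≈ 2.29766, so M₁ = 2.29766 × 4.629 ≈ 10.6359 billion.
After the change m₂ = (1 + 0.374) / (0.186 + 0.061 + 0.374) ≈ 2.21256, so M₂ = 2.21256 × 4.629 ≈ 10.2419 billion.
ΔM = M₂ − M₁ = 10.2419 − 10.6359 = -0.394 billion.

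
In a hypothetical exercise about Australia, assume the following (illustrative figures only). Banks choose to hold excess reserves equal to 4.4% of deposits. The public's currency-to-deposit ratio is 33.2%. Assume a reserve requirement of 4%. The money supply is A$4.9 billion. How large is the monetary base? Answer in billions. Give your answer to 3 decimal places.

A$1.530 billion

The money multiplier is m = (1 + c) / (rr + e + c) = (1 + 0.332) / (0.04 + 0.044 + 0.332) ≈ 3.20192.
MB = M / m = 4.9 / 3.20192 ≈ 1.5303 billion.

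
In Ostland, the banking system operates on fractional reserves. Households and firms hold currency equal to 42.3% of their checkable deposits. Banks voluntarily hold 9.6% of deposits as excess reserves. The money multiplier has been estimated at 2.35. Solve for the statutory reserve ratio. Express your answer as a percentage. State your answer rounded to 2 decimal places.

8.65%

Using m = 2.35. Since m = (1 + c)/(c + rr + e), the denominator satisfies c + rr + e = (1 + c)/m = (1 + 0.423) / 2.35 ≈ 0.605532.
With c = 0.423 and e = 0.096, the statutory reserve ratio is 0.605532 − 0.423 − 0.096 = 0.086532.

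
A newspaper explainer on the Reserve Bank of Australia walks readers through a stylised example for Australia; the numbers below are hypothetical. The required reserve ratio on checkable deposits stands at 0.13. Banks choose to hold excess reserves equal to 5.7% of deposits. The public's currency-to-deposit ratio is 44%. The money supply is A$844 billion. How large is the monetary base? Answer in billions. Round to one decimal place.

A$367.5 billion

The money multiplier is m = (1 + c) / (rr + e + c) = (1 + 0.44) / (0.13 + 0.057 + 0.44) ≈ 2.29665.
MB = M / m = 844 / 2.29665 ≈ 367.4918 billion.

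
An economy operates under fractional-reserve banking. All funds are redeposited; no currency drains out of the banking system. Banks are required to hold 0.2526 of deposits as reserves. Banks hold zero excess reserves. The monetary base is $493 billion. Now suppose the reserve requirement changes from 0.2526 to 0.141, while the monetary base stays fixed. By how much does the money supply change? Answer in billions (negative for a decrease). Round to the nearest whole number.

Initially m₁ = 1 / (0.2526) ≈ 3.9588, so M₁ = 3.9588 × 493 = 1951.6884 billion.
After the change m₂ = 1 / (0.141) ≈ 7.0922, so M₂ = 7.0922 × 493 = 3496.4546 billion.
ΔM = M₂ − M₁ = 3496.4546 − 1951.6884 = 1544.7662 billion.

$1545 billion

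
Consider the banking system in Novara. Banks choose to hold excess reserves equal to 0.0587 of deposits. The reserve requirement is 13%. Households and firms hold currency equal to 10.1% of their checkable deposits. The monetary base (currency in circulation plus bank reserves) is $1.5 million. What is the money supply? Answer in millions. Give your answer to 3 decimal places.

The money multiplier is m = (1 + c) / (rr + e + c) = (1 + 0.101) / (0.13 + 0.0587 + 0.101) ≈ 3.80048.
So M = m × MB = 3.80048 × 1.5 ≈ 5.7007 million.

$5.701 million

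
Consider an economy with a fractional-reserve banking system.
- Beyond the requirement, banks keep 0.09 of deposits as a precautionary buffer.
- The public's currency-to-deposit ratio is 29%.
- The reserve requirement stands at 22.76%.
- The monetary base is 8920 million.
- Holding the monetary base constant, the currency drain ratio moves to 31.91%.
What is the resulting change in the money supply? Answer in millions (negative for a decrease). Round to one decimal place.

-457.9 million

Initially m₁ = (1 + 0.29) / (0.2276 + 0.09 + 0.29) ≈ 2.123107, so M₁ = 2.123107 × 8920 ≈ 18938.1144 million.
After the change m₂ = (1 + 0.3191) / (0.2276 + 0.09 + 0.3191) ≈ 2.071776, so M₂ = 2.071776 × 8920 ≈ 18480.2419 million.
ΔM = M₂ − M₁ = 18480.2419 − 18938.1144 = -457.8725 million.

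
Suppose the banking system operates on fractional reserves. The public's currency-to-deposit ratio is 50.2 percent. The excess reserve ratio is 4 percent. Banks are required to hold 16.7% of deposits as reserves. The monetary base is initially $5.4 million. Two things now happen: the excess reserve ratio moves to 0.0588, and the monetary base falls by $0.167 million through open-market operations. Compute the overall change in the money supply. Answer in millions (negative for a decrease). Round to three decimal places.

-0.640 million

Before: m₁ = (1 + 0.502) / (0.167 + 0.04 + 0.502) ≈ 2.11848, MB₁ = 5.4, so M₁ = 2.11848 × 5.4 ≈ 11.4398 million.
After: m₂ = (1 + 0.502) / (0.167 + 0.0588 + 0.502) ≈ 2.06375, MB₂ = 5.4 − 0.167 = 5.233, so M₂ = 2.06375 × 5.233 ≈ 10.7996 million.
ΔM = M₂ − M₁ = 10.7996 − 11.4398 = -0.6402 million.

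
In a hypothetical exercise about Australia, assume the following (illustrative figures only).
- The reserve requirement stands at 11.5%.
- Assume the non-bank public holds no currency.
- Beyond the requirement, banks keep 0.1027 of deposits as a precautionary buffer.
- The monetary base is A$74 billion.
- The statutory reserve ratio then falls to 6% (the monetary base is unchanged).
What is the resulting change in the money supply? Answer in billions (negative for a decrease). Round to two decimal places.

A$114.91 billion

Initially m₁ = 1 / (0.115 + 0.1027) ≈ 4.59348, so M₁ = 4.59348 × 74 ≈ 339.9175 billion.
After the change m₂ = 1 / (0.06 + 0.1027) ≈ 6.14628, so M₂ = 6.14628 × 74 ≈ 454.8247 billion.
ΔM = M₂ − M₁ = 454.8247 − 339.9175 = 114.9072 billion.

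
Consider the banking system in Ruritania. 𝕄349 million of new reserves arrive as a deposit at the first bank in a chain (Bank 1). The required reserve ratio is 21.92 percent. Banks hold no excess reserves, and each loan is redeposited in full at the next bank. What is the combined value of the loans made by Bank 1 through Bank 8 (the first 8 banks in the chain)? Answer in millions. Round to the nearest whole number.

Bank i lends (1 − rr)^i of the original deposit: Bank 1 lends 349·0.7808 = 272.4992, Bank 2 lends 349·0.7808² ≈ 212.7674, and so on.
Summing a geometric series: total = 349·[0.7808·(1 − 0.7808^8) / (1 − 0.7808)] ≈ 1071.4245 million.

𝕄1071 million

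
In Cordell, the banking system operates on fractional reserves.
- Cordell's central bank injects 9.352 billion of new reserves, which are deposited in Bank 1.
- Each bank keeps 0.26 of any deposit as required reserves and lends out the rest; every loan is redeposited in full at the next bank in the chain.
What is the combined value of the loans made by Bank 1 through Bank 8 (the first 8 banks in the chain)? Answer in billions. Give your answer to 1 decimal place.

Bank i lends (1 − rr)^i of the original deposit: Bank 1 lends 9.352·0.7400 ≈ 6.9205, Bank 2 lends 9.352·0.7400² ≈ 5.1212, and so on.
Summing a geometric series: total = 9.352·[0.7400·(1 − 0.7400^8) / (1 − 0.7400)] ≈ 24.2238 billion.

24.2 billion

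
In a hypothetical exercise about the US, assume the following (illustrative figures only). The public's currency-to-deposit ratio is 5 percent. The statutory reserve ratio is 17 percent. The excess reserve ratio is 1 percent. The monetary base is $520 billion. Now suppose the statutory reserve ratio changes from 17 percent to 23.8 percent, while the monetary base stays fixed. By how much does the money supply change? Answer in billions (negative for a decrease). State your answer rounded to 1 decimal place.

Initially m₁ = (1 + 0.05) / (0.17 + 0.01 + 0.05) ≈ 4.56522, so M₁ = 4.56522 × 520 = 2373.9144 billion.
After the change m₂ = (1 + 0.05) / (0.238 + 0.01 + 0.05) ≈ 3.52349, so M₂ = 3.52349 × 520 = 1832.2148 billion.
ΔM = M₂ − M₁ = 1832.2148 − 2373.9144 = -541.6996 billion.

-541.7 billion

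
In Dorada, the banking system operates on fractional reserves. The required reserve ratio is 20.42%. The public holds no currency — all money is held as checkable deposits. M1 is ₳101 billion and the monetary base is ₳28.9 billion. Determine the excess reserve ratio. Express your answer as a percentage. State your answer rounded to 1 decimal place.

8.2%

Using m = M/MB = 101/28.9 ≈ 3.494810. Since m = (1 + c)/(c + rr + e), the denominator satisfies c + rr + e = (1 + c)/m = (1 + 0) / 3.494810 ≈ 0.286139.
With c = 0 and rr = 0.2042, the excess reserve ratio is 0.286139 − 0 − 0.2042 = 0.081939.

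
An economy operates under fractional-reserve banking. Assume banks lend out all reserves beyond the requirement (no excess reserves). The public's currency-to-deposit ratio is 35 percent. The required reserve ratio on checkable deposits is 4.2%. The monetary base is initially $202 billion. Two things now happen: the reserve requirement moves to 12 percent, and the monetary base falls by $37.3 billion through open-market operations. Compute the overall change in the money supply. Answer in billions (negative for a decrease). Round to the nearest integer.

Before: m₁ = (1 + 0.35) / (0.042 + 0.35) ≈ 3.4439, MB₁ = 202, so M₁ = 3.4439 × 202 = 695.6678 billion.
After: m₂ = (1 + 0.35) / (0.12 + 0.35) ≈ 2.8723, MB₂ = 202 − 37.3 = 164.7, so M₂ = 2.8723 × 164.7 ≈ 473.0678 billion.
ΔM = M₂ − M₁ = 473.0678 − 695.6678 = -222.6 billion.

-223 billion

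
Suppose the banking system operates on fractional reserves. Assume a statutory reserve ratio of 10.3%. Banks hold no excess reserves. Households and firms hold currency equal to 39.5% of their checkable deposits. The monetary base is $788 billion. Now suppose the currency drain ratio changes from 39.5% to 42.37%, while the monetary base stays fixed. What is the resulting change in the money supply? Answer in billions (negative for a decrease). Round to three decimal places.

-77.341 billion

Initially m₁ = (1 + 0.395) / (0.103 + 0.395) ≈ 2.8012048, so M₁ = 2.8012048 × 788 ≈ 2207.3494 billion.
After the change m₂ = (1 + 0.4237) / (0.103 + 0.4237) ≈ 2.7030568, so M₂ = 2.7030568 × 788 ≈ 2130.0088 billion.
ΔM = M₂ − M₁ = 2130.0088 − 2207.3494 = -77.3406 billion.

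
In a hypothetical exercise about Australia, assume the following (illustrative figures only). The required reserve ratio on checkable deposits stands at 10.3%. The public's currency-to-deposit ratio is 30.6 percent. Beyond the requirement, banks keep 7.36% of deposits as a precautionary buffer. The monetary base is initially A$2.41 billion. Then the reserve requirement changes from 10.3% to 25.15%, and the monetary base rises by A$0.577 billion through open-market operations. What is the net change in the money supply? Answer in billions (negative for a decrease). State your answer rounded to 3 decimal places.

-0.341 billion

Before: m₁ = (1 + 0.306) / (0.103 + 0.0736 + 0.306) ≈ 2.70617, MB₁ = 2.41, so M₁ = 2.70617 × 2.41 ≈ 6.5219 billion.
After: m₂ = (1 + 0.306) / (0.2515 + 0.0736 + 0.306) ≈ 2.06940, MB₂ = 2.41 + 0.577 = 2.987, so M₂ = 2.06940 × 2.987 ≈ 6.1813 billion.
ΔM = M₂ − M₁ = 6.1813 − 6.5219 = -0.3406 billion.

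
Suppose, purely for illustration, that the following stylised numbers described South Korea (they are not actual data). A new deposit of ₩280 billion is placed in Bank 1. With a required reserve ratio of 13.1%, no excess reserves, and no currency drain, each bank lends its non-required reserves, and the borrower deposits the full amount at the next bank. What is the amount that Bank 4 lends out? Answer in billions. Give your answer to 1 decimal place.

Each bank lends a fraction (1 − rr) = 0.8690 of the deposit it receives, so Bank 4 receives 280·0.8690^3 and lends 280·0.8690^4 ≈ 159.6751 billion.

₩159.7 billion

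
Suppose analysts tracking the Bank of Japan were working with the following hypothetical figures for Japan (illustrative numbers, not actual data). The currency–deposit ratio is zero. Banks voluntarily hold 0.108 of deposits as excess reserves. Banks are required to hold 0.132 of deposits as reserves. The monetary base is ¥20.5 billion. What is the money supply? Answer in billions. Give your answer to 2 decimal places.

The money multiplier is m = 1 / (rr + e) = 1 / (0.132 + 0.108) ≈ 4.16667.
So M = m × MB = 4.16667 × 20.5 ≈ 85.4167 billion.

¥85.42 billion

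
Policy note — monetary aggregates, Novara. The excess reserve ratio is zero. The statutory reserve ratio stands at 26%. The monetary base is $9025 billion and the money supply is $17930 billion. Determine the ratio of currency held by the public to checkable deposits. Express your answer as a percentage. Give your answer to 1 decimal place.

Using m = M/MB = 17930/9025 ≈ 1.986704. From m = (1 + c)/(c + rr + e), rearranging gives 1 + c = m·(c + rr + e), so c·(1 − m) = m·(rr + e) − 1.
Hence c = [m·(rr + e) − 1]/(1 − m) = [1.986704 × (0.26 + 0) − 1] / (1 − 1.986704) ≈ 0.489972.

49.0%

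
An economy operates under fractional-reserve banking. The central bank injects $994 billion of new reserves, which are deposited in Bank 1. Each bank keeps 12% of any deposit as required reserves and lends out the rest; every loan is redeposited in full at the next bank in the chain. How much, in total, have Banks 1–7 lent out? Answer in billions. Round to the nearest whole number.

$4310 billion

Bank i lends (1 − rr)^i of the original deposit: Bank 1 lends 994·0.8800 = 874.7200, Bank 2 lends 994·0.8800² = 769.7536, and so on.
Summing a geometric series: total = 994·[0.8800·(1 − 0.8800^7) / (1 − 0.8800)] ≈ 4310.3607 billion.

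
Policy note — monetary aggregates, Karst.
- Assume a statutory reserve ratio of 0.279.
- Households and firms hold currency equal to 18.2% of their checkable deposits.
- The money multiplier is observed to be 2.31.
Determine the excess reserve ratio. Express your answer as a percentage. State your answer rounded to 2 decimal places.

5.07%

Using m = 2.31. Since m = (1 + c)/(c + rr + e), the denominator satisfies c + rr + e = (1 + c)/m = (1 + 0.182) / 2.31 ≈ 0.511688.
With c = 0.182 and rr = 0.279, the excess reserve ratio is 0.511688 − 0.182 − 0.279 = 0.050688.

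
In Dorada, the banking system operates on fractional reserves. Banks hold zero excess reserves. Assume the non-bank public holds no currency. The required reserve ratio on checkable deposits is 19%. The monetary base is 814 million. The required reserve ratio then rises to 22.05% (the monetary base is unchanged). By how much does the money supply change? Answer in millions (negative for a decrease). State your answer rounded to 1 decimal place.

-592.6 million

Initially m₁ = 1 / (0.19) ≈ 5.26316, so M₁ = 5.26316 × 814 ≈ 4284.2122 million.
After the change m₂ = 1 / (0.2205) ≈ 4.53515, so M₂ = 4.53515 × 814 = 3691.6121 million.
ΔM = M₂ − M₁ = 3691.6121 − 4284.2122 = -592.6001 million.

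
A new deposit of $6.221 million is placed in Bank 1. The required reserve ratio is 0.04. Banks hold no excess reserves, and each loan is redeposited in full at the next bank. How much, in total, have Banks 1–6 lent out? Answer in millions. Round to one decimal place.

Bank i lends (1 − rr)^i of the original deposit: Bank 1 lends 6.221·0.9600 ≈ 5.9722, Bank 2 lends 6.221·0.9600² ≈ 5.7333, and so on.
Summing a geometric series: total = 6.221·[0.9600·(1 − 0.9600^6) / (1 − 0.9600)] ≈ 32.4351 million.

$32.4 million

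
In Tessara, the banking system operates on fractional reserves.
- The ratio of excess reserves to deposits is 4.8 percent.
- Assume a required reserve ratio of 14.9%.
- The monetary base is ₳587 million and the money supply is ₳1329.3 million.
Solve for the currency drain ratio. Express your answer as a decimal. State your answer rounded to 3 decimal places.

0.438

Using m = M/MB = 1329.3/587 ≈ 2.264566. From m = (1 + c)/(c + rr + e), rearranging gives 1 + c = m·(c + rr + e), so c·(1 − m) = m·(rr + e) − 1.
Hence c = [m·(rr + e) − 1]/(1 − m) = [2.264566 × (0.149 + 0.048) − 1] / (1 − 2.264566) ≈ 0.438000.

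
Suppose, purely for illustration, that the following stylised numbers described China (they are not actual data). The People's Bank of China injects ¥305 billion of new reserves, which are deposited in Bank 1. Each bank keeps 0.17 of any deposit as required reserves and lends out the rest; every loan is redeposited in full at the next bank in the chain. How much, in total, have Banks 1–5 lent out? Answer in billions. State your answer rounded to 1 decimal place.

¥902.5 billion

Bank i lends (1 − rr)^i of the original deposit: Bank 1 lends 305·0.8300 = 253.1500, Bank 2 lends 305·0.8300² = 210.1145, and so on.
Summing a geometric series: total = 305·[0.8300·(1 − 0.8300^5) / (1 − 0.8300)] ≈ 902.5482 billion.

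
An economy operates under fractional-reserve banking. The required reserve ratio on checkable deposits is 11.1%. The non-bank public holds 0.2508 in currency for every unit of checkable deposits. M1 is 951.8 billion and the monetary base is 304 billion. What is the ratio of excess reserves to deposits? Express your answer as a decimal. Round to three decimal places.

Using m = M/MB = 951.8/304 ≈ 3.130921. Since m = (1 + c)/(c + rr + e), the denominator satisfies c + rr + e = (1 + c)/m = (1 + 0.2508) / 3.130921 ≈ 0.399499.
With c = 0.2508 and rr = 0.111, the ratio of excess reserves to deposits is 0.399499 − 0.2508 − 0.111 = 0.037699.

0.038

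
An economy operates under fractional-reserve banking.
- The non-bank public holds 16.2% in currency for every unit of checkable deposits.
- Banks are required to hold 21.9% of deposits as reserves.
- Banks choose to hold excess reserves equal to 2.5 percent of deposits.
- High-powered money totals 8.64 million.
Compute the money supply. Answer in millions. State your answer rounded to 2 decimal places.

24.73 million

The money multiplier is m = (1 + c) / (rr + e + c) = (1 + 0.162) / (0.219 + 0.025 + 0.162) ≈ 2.8621.
So M = m × MB = 2.8621 × 8.64 ≈ 24.7285 million.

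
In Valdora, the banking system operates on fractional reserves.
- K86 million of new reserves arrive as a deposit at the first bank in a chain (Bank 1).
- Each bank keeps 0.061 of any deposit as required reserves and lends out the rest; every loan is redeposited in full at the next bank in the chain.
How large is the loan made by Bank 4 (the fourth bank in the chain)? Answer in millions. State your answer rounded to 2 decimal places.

Each bank lends a fraction (1 − rr) = 0.9390 of the deposit it receives, so Bank 4 receives 86·0.9390^3 and lends 86·0.9390^4 ≈ 66.8591 million.

K66.86 million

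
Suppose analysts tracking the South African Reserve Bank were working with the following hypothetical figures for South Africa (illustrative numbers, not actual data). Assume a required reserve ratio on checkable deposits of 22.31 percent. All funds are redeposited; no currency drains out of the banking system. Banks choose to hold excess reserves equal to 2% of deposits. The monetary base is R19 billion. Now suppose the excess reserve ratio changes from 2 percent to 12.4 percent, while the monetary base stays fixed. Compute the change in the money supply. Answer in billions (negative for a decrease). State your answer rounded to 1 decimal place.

Initially m₁ = 1 / (0.2231 + 0.02) ≈ 4.1135, so M₁ = 4.1135 × 19 = 78.1565 billion.
After the change m₂ = 1 / (0.2231 + 0.124) ≈ 2.8810, so M₂ = 2.8810 × 19 = 54.739 billion.
ΔM = M₂ − M₁ = 54.739 − 78.1565 = -23.4175 billion.

-23.4 billion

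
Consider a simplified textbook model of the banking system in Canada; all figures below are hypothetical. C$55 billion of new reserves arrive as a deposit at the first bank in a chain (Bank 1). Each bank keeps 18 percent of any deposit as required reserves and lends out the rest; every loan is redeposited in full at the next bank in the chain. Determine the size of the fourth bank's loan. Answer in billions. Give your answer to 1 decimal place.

Each bank lends a fraction (1 − rr) = 0.8200 of the deposit it receives, so Bank 4 receives 55·0.8200^3 and lends 55·0.8200^4 ≈ 24.8667 billion.

C$24.9 billion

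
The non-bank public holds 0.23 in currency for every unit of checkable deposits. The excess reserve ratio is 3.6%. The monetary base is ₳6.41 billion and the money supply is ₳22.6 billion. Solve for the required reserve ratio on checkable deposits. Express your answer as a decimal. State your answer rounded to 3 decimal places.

0.083

Using m = M/MB = 22.6/6.41 ≈ 3.525741. Since m = (1 + c)/(c + rr + e), the denominator satisfies c + rr + e = (1 + c)/m = (1 + 0.23) / 3.525741 ≈ 0.348863.
With c = 0.23 and e = 0.036, the required reserve ratio on checkable deposits is 0.348863 − 0.23 − 0.036 = 0.082863.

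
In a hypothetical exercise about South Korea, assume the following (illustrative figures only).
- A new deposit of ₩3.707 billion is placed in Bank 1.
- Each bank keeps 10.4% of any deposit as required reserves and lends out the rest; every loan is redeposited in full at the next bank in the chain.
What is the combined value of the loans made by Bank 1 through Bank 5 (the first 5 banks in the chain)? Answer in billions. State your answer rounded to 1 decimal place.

₩13.5 billion

Bank i lends (1 − rr)^i of the original deposit: Bank 1 lends 3.707·0.8960 ≈ 3.3215, Bank 2 lends 3.707·0.8960² ≈ 2.9760, and so on.
Summing a geometric series: total = 3.707·[0.8960·(1 − 0.8960^5) / (1 − 0.8960)] ≈ 13.4940 billion.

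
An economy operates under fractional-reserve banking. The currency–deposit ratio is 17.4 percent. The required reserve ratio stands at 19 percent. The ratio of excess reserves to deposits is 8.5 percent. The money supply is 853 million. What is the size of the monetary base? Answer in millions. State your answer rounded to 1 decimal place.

326.2 million

The money multiplier is m = (1 + c) / (rr + e + c) = (1 + 0.174) / (0.19 + 0.085 + 0.174) ≈ 2.61470.
MB = M / m = 853 / 2.61470 ≈ 326.2325 million.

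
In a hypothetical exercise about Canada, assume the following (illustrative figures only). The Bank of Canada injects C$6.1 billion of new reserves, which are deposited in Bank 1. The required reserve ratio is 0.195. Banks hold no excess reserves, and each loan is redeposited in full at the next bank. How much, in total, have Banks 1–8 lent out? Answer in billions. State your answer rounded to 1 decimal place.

C$20.7 billion

Bank i lends (1 − rr)^i of the original deposit: Bank 1 lends 6.1·0.8050 = 4.9105, Bank 2 lends 6.1·0.8050² ≈ 3.9530, and so on.
Summing a geometric series: total = 6.1·[0.8050·(1 − 0.8050^8) / (1 − 0.8050)] ≈ 20.7413 billion.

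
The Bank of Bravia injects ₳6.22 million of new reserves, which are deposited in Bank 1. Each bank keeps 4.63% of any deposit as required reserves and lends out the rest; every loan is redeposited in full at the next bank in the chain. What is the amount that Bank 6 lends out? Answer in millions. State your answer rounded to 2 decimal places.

₳4.68 million

Each bank lends a fraction (1 − rr) = 0.9537 of the deposit it receives, so Bank 6 receives 6.22·0.9537^5 and lends 6.22·0.9537^6 ≈ 4.6802 million.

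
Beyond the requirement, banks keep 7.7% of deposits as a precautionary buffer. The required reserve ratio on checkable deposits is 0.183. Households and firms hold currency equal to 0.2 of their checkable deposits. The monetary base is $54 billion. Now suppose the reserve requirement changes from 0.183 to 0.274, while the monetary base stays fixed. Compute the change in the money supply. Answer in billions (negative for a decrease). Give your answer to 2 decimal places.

Initially m₁ = (1 + 0.2) / (0.183 + 0.077 + 0.2) ≈ 2.60870, so M₁ = 2.60870 × 54 = 140.8698 billion.
After the change m₂ = (1 + 0.2) / (0.274 + 0.077 + 0.2) ≈ 2.17786, so M₂ = 2.17786 × 54 ≈ 117.6044 billion.
ΔM = M₂ − M₁ = 117.6044 − 140.8698 = -23.2654 billion.

-23.27 billion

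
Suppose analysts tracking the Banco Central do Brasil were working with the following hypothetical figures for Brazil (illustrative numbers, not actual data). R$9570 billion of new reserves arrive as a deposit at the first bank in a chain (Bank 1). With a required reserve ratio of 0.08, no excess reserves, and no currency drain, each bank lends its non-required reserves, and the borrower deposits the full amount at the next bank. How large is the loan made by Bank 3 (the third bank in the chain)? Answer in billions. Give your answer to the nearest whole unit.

R$7452 billion

Each bank lends a fraction (1 − rr) = 0.9200 of the deposit it receives, so Bank 3 receives 9570·0.9200^2 and lends 9570·0.9200^3 ≈ 7452.0442 billion.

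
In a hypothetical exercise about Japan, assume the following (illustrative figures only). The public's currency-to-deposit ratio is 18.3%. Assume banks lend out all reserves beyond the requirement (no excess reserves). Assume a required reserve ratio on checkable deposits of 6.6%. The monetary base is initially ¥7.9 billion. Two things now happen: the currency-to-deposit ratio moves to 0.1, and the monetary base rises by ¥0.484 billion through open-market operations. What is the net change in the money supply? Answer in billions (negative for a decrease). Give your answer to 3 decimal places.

Before: m₁ = (1 + 0.183) / (0.066 + 0.183) ≈ 4.75100, MB₁ = 7.9, so M₁ = 4.75100 × 7.9 = 37.5329 billion.
After: m₂ = (1 + 0.1) / (0.066 + 0.1) ≈ 6.62651, MB₂ = 7.9 + 0.484 = 8.384, so M₂ = 6.62651 × 8.384 ≈ 55.5567 billion.
ΔM = M₂ − M₁ = 55.5567 − 37.5329 = 18.0238 billion.

¥18.024 billion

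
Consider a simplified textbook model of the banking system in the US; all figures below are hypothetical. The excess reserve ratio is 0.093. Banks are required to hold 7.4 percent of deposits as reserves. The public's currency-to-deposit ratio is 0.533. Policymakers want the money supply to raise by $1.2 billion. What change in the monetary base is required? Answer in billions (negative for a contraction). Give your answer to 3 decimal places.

$0.548 billion

The money multiplier is m = (1 + c) / (rr + e + c) = (1 + 0.533) / (0.074 + 0.093 + 0.533) = 2.19.
ΔMB = ΔM / m = (+1.2) / 2.19 ≈ 0.5479 billion.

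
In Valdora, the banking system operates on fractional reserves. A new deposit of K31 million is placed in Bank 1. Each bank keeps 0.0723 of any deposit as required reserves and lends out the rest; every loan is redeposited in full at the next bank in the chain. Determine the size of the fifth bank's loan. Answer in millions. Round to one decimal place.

K21.3 million

Each bank lends a fraction (1 − rr) = 0.9277 of the deposit it receives, so Bank 5 receives 31·0.9277^4 and lends 31·0.9277^5 ≈ 21.3010 million.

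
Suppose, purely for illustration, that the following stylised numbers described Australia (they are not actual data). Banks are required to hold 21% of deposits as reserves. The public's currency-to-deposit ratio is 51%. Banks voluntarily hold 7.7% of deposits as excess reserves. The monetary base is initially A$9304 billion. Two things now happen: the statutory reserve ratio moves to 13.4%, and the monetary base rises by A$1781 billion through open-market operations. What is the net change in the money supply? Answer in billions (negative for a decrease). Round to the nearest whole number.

A$5588 billion

Before: m₁ = (1 + 0.51) / (0.21 + 0.077 + 0.51) ≈ 1.894605, MB₁ = 9304, so M₁ = 1.894605 × 9304 ≈ 17627.4049 billion.
After: m₂ = (1 + 0.51) / (0.134 + 0.077 + 0.51) ≈ 2.094313, MB₂ = 9304 + 1781 = 11085, so M₂ = 2.094313 × 11085 ≈ 23215.4596 billion.
ΔM = M₂ − M₁ = 23215.4596 − 17627.4049 = 5588.0547 billion.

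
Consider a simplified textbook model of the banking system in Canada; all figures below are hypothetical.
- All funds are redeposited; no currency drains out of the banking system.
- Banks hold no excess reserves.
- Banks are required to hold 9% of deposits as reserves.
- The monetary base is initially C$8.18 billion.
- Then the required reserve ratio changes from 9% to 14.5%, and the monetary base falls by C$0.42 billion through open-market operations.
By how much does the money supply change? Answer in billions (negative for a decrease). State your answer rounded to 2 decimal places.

-37.37 billion

Before: m₁ = 1 / (0.09) ≈ 11.1111, MB₁ = 8.18, so M₁ = 11.1111 × 8.18 ≈ 90.8888 billion.
After: m₂ = 1 / (0.145) ≈ 6.8966, MB₂ = 8.18 − 0.42 = 7.76, so M₂ = 6.8966 × 7.76 ≈ 53.5176 billion.
ΔM = M₂ − M₁ = 53.5176 − 90.8888 = -37.3712 billion.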